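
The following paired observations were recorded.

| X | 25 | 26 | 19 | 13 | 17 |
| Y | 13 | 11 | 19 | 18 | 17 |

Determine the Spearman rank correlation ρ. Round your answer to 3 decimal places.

Rank X: 4, 5, 3, 1, 2
Rank Y: 2, 1, 5, 4, 3
d = rank(X) − rank(Y): 2, 4, -2, -3, -1; Σd² = 34
ρ = 1 − 6Σd² / [n(n²−1)] = 1 − 6×34 / (5×24) = 1 − 204/120 ≈ -0.700

-0.700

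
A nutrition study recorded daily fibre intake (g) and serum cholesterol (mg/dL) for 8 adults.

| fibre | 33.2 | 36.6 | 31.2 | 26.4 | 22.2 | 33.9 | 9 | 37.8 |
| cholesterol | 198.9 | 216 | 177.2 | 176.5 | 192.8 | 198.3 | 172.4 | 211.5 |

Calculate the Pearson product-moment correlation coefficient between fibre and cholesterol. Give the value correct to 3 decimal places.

0.741

n = 8, Σx = 230.3, Σy = 1543.6, Σx² = 7264.09, Σy² = 299718.04, Σxy = 45246.15
nΣxy − ΣxΣy = 361969.2 − 355491.08 = 6478.12
nΣx² − (Σx)² = 58112.72 − 53038.09 = 5074.63; nΣy² − (Σy)² = 2397744.32 − 2382700.96 = 15043.36
r = 6478.12 / √(5074.63 × 15043.36) = 6478.12 / 8737.2470 ≈ 0.741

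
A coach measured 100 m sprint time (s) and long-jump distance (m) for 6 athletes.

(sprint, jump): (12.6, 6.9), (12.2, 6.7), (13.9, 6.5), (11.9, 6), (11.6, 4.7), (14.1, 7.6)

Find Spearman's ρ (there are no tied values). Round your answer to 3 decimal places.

0.829

Rank sprint: 4, 3, 5, 2, 1, 6
Rank jump: 5, 4, 3, 2, 1, 6
d = rank(sprint) − rank(jump): -1, -1, 2, 0, 0, 0; Σd² = 6
ρ = 1 − 6Σd² / [n(n²−1)] = 1 − 6×6 / (6×35) = 1 − 36/210 ≈ 0.829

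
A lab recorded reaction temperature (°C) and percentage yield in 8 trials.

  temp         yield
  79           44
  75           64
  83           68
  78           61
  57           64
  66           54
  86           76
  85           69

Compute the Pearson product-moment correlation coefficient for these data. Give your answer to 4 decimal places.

n = 8, Σx = 609, Σy = 500, Σx² = 47065, Σy² = 31926, Σxy = 38291
nΣxy − ΣxΣy = 306328 − 304500 = 1828
nΣx² − (Σx)² = 376520 − 370881 = 5639; nΣy² − (Σy)² = 255408 − 250000 = 5408
r = 1828 / √(5639 × 5408) = 1828 / 5522.2923 ≈ 0.3310

0.3310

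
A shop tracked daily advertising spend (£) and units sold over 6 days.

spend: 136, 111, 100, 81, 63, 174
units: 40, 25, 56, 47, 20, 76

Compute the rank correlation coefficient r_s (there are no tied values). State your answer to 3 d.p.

Rank spend: 5, 4, 3, 2, 1, 6
Rank units: 3, 2, 5, 4, 1, 6
d = rank(spend) − rank(units): 2, 2, -2, -2, 0, 0; Σd² = 16
ρ = 1 − 6Σd² / [n(n²−1)] = 1 − 6×16 / (6×35) = 1 − 96/210 ≈ 0.543

0.543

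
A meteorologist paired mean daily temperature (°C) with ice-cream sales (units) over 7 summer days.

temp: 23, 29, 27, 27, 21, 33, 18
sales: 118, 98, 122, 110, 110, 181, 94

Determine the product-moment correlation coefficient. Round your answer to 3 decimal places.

0.689

n = 7, Σx = 178, Σy = 833, Σx² = 4682, Σy² = 104209, Σxy = 21795
nΣxy − ΣxΣy = 152565 − 148274 = 4291
nΣx² − (Σx)² = 32774 − 31684 = 1090; nΣy² − (Σy)² = 729463 − 693889 = 35574
r = 4291 / √(1090 × 35574) = 4291 / 6227.0105 ≈ 0.689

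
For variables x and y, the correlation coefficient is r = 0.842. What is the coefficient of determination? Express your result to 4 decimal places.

0.7090

r² = (0.842)² = 0.7090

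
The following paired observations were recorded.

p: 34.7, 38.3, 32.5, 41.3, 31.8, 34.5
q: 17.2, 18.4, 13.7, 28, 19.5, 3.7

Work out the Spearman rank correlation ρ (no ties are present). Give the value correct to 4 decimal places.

0.3714

Rank p: 4, 5, 2, 6, 1, 3
Rank q: 3, 4, 2, 6, 5, 1
d = rank(p) − rank(q): 1, 1, 0, 0, -4, 2; Σd² = 22
ρ = 1 − 6Σd² / [n(n²−1)] = 1 − 6×22 / (6×35) = 1 − 132/210 ≈ 0.3714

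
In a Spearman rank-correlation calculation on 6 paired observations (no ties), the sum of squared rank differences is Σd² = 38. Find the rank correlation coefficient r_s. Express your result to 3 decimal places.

ρ = 1 − 6Σd² / [n(n²−1)] = 1 − 6×38 / (6×35)
  = 1 − 228/210 = 1 − 1.0857 ≈ -0.086

-0.086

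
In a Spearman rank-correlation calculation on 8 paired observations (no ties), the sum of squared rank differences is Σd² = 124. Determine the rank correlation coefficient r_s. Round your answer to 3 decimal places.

-0.476

ρ = 1 − 6Σd² / [n(n²−1)] = 1 − 6×124 / (8×63)
  = 1 − 744/504 = 1 − 1.4762 ≈ -0.476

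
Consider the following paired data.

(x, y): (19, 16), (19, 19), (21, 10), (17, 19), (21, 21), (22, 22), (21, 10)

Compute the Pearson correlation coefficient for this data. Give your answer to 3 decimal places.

n = 7, Σx = 140, Σy = 117, Σx² = 2818, Σy² = 2103, Σxy = 2333
nΣxy − ΣxΣy = 16331 − 16380 = -49
nΣx² − (Σx)² = 19726 − 19600 = 126; nΣy² − (Σy)² = 14721 − 13689 = 1032
r = -49 / √(126 × 1032) = -49 / 360.5995 ≈ -0.136

-0.136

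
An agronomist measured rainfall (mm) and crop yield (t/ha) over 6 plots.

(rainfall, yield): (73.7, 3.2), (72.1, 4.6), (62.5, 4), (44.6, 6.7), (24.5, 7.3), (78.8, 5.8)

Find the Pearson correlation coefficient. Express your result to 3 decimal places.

-0.740

n = 6, Σx = 356.2, Σy = 31.6, Σx² = 23335.2, Σy² = 179.22, Σxy = 1752.21
nΣxy − ΣxΣy = 10513.26 − 11255.92 = -742.66
nΣx² − (Σx)² = 140011.2 − 126878.44 = 13132.76; nΣy² − (Σy)² = 1075.32 − 998.56 = 76.76
r = -742.66 / √(13132.76 × 76.76) = -742.66 / 1004.0272 ≈ -0.740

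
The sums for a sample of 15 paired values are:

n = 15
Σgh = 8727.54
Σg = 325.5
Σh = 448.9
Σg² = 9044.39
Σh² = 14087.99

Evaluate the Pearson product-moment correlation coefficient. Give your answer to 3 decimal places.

-0.891

r = (nΣgh − ΣgΣh) / √[(nΣg² − (Σg)²)(nΣh² − (Σh)²)]
Numerator: 15×8727.54 − 325.5×448.9 = -15203.85
Denominator: √[(135665.85 − 105950.25)(211319.85 − 201511.21)] = √[29715.6 × 9808.64] = 17072.4814
r = -15203.85 / 17072.4814 ≈ -0.891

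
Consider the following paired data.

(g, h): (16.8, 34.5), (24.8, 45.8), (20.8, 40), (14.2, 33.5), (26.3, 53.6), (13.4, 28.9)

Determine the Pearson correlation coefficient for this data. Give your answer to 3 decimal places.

0.969

n = 6, Σg = 116.3, Σh = 236.3, Σg² = 2402.81, Σh² = 9718.31, Σgh = 4820.08
nΣgh − ΣgΣh = 28920.48 − 27481.69 = 1438.79
nΣg² − (Σg)² = 14416.86 − 13525.69 = 891.17; nΣh² − (Σh)² = 58309.86 − 55837.69 = 2472.17
r = 1438.79 / √(891.17 × 2472.17) = 1438.79 / 1484.2923 ≈ 0.969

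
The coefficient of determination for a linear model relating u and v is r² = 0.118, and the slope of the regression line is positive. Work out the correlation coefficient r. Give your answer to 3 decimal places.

0.344

|r| = √0.118 = 0.344
The association is positive, so r = 0.344.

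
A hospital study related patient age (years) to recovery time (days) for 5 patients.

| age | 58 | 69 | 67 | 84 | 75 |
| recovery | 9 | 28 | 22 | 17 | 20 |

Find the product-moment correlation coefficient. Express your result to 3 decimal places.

n = 5, Σx = 353, Σy = 96, Σx² = 25295, Σy² = 2038, Σxy = 6856
nΣxy − ΣxΣy = 34280 − 33888 = 392
nΣx² − (Σx)² = 126475 − 124609 = 1866; nΣy² − (Σy)² = 10190 − 9216 = 974
r = 392 / √(1866 × 974) = 392 / 1348.1409 ≈ 0.291

0.291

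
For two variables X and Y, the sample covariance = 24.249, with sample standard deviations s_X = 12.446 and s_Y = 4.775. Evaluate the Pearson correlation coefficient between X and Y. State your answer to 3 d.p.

0.408

r = Cov(X,Y) / (s_X · s_Y) = 24.249 / (12.446 × 4.775)
  = 24.249 / 59.4297 ≈ 0.408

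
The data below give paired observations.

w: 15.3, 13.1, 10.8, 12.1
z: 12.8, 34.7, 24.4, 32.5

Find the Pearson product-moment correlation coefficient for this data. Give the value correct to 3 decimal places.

n = 4, Σw = 51.3, Σz = 104.4, Σw² = 668.75, Σz² = 3019.54, Σwz = 1307.18
nΣwz − ΣwΣz = 5228.72 − 5355.72 = -127
nΣw² − (Σw)² = 2675 − 2631.69 = 43.31; nΣz² − (Σz)² = 12078.16 − 10899.36 = 1178.8
r = -127 / √(43.31 × 1178.8) = -127 / 225.9509 ≈ -0.562

-0.562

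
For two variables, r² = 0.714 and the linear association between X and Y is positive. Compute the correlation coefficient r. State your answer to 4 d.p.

|r| = √0.714 = 0.8450
The association is positive, so r = 0.8450.

0.8450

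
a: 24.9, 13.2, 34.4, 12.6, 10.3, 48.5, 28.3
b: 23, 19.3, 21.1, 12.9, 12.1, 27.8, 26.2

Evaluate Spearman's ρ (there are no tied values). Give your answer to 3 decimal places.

Rank a: 4, 3, 6, 2, 1, 7, 5
Rank b: 5, 3, 4, 2, 1, 7, 6
d = rank(a) − rank(b): -1, 0, 2, 0, 0, 0, -1; Σd² = 6
ρ = 1 − 6Σd² / [n(n²−1)] = 1 − 6×6 / (7×48) = 1 − 36/336 ≈ 0.893

0.893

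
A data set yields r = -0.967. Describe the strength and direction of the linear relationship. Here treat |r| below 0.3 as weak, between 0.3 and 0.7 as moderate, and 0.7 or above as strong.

r = -0.967 < 0 so the relationship is negative.
|r| = 0.967, which falls in the strong range.

strong negative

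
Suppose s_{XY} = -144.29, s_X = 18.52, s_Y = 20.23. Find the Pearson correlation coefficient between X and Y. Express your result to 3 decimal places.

r = Cov(X,Y) / (s_X · s_Y) = -144.29 / (18.52 × 20.23)
  = -144.29 / 374.6596 ≈ -0.385

-0.385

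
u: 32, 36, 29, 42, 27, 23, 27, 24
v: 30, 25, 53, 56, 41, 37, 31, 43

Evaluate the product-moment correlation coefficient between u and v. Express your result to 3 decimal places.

n = 8, Σu = 240, Σv = 316, Σu² = 7488, Σv² = 13330, Σuv = 9576
nΣuv − ΣuΣv = 76608 − 75840 = 768
nΣu² − (Σu)² = 59904 − 57600 = 2304; nΣv² − (Σv)² = 106640 − 99856 = 6784
r = 768 / √(2304 × 6784) = 768 / 3953.5220 ≈ 0.194

0.194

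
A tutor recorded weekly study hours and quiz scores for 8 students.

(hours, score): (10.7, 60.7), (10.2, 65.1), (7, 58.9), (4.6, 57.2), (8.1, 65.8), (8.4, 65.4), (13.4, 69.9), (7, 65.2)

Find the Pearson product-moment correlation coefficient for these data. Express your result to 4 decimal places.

0.6978

n = 8, Σx = 69.4, Σy = 508.2, Σx² = 653.42, Σy² = 32407.4, Σxy = 4464.33
nΣxy − ΣxΣy = 35714.64 − 35269.08 = 445.56
nΣx² − (Σx)² = 5227.36 − 4816.36 = 411; nΣy² − (Σy)² = 259259.2 − 258267.24 = 991.96
r = 445.56 / √(411 × 991.96) = 445.56 / 638.5104 ≈ 0.6978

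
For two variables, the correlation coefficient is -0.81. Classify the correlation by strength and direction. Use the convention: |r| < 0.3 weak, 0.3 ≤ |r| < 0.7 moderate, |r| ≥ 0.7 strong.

strong negative

r = -0.81 < 0 so the relationship is negative.
|r| = 0.81, which falls in the strong range.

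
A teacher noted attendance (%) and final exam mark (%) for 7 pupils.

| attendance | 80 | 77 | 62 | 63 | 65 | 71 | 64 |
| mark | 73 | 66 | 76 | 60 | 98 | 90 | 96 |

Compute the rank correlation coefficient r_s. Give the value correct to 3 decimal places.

-0.071

Rank attendance: 7, 6, 1, 2, 4, 5, 3
Rank mark: 3, 2, 4, 1, 7, 5, 6
d = rank(attendance) − rank(mark): 4, 4, -3, 1, -3, 0, -3; Σd² = 60
ρ = 1 − 6Σd² / [n(n²−1)] = 1 − 6×60 / (7×48) = 1 − 360/336 ≈ -0.071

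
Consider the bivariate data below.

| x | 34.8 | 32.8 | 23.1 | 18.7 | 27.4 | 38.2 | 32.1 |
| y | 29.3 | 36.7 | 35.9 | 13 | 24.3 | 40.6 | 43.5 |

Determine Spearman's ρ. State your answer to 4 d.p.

Rank x: 6, 5, 2, 1, 3, 7, 4
Rank y: 3, 5, 4, 1, 2, 6, 7
d = rank(x) − rank(y): 3, 0, -2, 0, 1, 1, -3; Σd² = 24
ρ = 1 − 6Σd² / [n(n²−1)] = 1 − 6×24 / (7×48) = 1 − 144/336 ≈ 0.5714

0.5714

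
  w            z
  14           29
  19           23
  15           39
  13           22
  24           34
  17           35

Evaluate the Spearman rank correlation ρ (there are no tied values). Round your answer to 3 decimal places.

0.314

Rank w: 2, 5, 3, 1, 6, 4
Rank z: 3, 2, 6, 1, 4, 5
d = rank(w) − rank(z): -1, 3, -3, 0, 2, -1; Σd² = 24
ρ = 1 − 6Σd² / [n(n²−1)] = 1 − 6×24 / (6×35) = 1 − 144/210 ≈ 0.314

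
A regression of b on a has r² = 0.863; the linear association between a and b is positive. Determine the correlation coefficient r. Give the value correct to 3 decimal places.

|r| = √0.863 = 0.929
The association is positive, so r = 0.929.

0.929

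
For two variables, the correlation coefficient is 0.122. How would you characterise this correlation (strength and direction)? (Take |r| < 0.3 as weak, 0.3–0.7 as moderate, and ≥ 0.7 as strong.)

weak positive

r = 0.122 > 0 so the relationship is positive.
|r| = 0.122, which falls in the weak range.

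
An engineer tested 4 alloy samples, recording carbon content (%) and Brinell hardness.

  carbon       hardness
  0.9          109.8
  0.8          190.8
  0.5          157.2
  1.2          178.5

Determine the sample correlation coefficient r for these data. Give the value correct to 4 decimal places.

n = 4, Σx = 3.4, Σy = 636.3, Σx² = 3.14, Σy² = 105034.77, Σxy = 544.26
nΣxy − ΣxΣy = 2177.04 − 2163.42 = 13.62
nΣx² − (Σx)² = 12.56 − 11.56 = 1; nΣy² − (Σy)² = 420139.08 − 404877.69 = 15261.39
r = 13.62 / √(1 × 15261.39) = 13.62 / 123.5370 ≈ 0.1103

0.1103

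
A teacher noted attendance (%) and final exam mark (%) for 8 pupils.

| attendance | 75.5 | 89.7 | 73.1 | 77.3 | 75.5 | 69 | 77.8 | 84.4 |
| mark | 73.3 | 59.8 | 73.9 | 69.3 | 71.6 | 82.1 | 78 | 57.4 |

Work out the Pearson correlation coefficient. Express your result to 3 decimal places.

-0.886

n = 8, Σx = 622.3, Σy = 565.4, Σx² = 48702.69, Σy² = 40458.36, Σxy = 43640.85
nΣxy − ΣxΣy = 349126.8 − 351848.42 = -2721.62
nΣx² − (Σx)² = 389621.52 − 387257.29 = 2364.23; nΣy² − (Σy)² = 323666.88 − 319677.16 = 3989.72
r = -2721.62 / √(2364.23 × 3989.72) = -2721.62 / 3071.2564 ≈ -0.886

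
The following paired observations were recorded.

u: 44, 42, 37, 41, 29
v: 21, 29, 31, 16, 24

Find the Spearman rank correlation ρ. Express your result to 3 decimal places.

-0.300

Rank u: 5, 4, 2, 3, 1
Rank v: 2, 4, 5, 1, 3
d = rank(u) − rank(v): 3, 0, -3, 2, -2; Σd² = 26
ρ = 1 − 6Σd² / [n(n²−1)] = 1 − 6×26 / (5×24) = 1 − 156/120 ≈ -0.300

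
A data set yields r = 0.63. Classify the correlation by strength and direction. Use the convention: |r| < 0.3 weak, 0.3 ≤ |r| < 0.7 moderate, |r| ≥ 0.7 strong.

moderate positive

r = 0.63 > 0 so the relationship is positive.
|r| = 0.63, which falls in the moderate range.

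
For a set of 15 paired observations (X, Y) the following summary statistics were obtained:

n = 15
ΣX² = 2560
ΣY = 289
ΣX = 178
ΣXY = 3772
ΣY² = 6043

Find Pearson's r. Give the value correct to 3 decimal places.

0.743

r = (nΣXY − ΣXΣY) / √[(nΣX² − (ΣX)²)(nΣY² − (ΣY)²)]
Numerator: 15×3772 − 178×289 = 5138
Denominator: √[(38400 − 31684)(90645 − 83521)] = √[6716 × 7124] = 6916.9924
r = 5138 / 6916.9924 ≈ 0.743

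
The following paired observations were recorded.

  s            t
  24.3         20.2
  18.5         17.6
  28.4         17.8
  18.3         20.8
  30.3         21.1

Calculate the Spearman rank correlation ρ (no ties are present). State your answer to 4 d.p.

0.3000

Rank s: 3, 2, 4, 1, 5
Rank t: 3, 1, 2, 4, 5
d = rank(s) − rank(t): 0, 1, 2, -3, 0; Σd² = 14
ρ = 1 − 6Σd² / [n(n²−1)] = 1 − 6×14 / (5×24) = 1 − 84/120 ≈ 0.3000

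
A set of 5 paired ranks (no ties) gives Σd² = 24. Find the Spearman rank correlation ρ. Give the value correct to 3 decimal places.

-0.200

ρ = 1 − 6Σd² / [n(n²−1)] = 1 − 6×24 / (5×24)
  = 1 − 144/120 = 1 − 1.2000 ≈ -0.200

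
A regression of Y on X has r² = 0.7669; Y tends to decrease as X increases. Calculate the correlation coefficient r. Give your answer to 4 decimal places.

-0.8757

|r| = √0.7669 = 0.8757
The association is negative, so r = −0.8757.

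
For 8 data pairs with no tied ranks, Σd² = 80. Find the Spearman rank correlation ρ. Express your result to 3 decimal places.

0.048

ρ = 1 − 6Σd² / [n(n²−1)] = 1 − 6×80 / (8×63)
  = 1 − 480/504 = 1 − 0.9524 ≈ 0.048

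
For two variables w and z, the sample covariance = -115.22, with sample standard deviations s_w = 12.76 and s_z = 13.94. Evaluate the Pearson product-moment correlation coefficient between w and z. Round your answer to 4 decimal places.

r = Cov(w,z) / (s_w · s_z) = -115.22 / (12.76 × 13.94)
  = -115.22 / 177.8744 ≈ -0.6478

-0.6478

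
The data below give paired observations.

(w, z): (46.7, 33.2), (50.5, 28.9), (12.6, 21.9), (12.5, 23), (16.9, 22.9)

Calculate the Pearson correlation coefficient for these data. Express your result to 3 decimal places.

0.921

n = 5, Σw = 139.2, Σz = 129.9, Σw² = 5331.76, Σz² = 3470.47, Σwz = 3960.34
nΣwz − ΣwΣz = 19801.7 − 18082.08 = 1719.62
nΣw² − (Σw)² = 26658.8 − 19376.64 = 7282.16; nΣz² − (Σz)² = 17352.35 − 16874.01 = 478.34
r = 1719.62 / √(7282.16 × 478.34) = 1719.62 / 1866.3731 ≈ 0.921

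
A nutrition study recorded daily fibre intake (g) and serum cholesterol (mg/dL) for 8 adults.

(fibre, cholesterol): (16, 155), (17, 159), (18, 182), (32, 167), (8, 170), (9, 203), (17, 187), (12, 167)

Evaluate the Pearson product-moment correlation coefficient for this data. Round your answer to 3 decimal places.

-0.289

n = 8, Σx = 129, Σy = 1390, Σx² = 2471, Σy² = 243286, Σxy = 22173
nΣxy − ΣxΣy = 177384 − 179310 = -1926
nΣx² − (Σx)² = 19768 − 16641 = 3127; nΣy² − (Σy)² = 1946288 − 1932100 = 14188
r = -1926 / √(3127 × 14188) = -1926 / 6660.7714 ≈ -0.289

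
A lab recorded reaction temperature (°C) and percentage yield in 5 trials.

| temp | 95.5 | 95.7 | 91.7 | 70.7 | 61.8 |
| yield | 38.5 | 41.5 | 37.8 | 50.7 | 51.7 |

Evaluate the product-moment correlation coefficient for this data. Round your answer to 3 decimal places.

n = 5, Σx = 415.4, Σy = 220.2, Σx² = 35505.36, Σy² = 9876.72, Σxy = 17894.11
nΣxy − ΣxΣy = 89470.55 − 91471.08 = -2000.53
nΣx² − (Σx)² = 177526.8 − 172557.16 = 4969.64; nΣy² − (Σy)² = 49383.6 − 48488.04 = 895.56
r = -2000.53 / √(4969.64 × 895.56) = -2000.53 / 2109.6471 ≈ -0.948

-0.948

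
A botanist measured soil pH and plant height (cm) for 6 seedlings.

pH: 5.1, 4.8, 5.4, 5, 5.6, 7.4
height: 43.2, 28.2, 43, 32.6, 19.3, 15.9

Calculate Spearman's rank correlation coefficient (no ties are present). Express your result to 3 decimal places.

Rank pH: 3, 1, 4, 2, 5, 6
Rank height: 6, 3, 5, 4, 2, 1
d = rank(pH) − rank(height): -3, -2, -1, -2, 3, 5; Σd² = 52
ρ = 1 − 6Σd² / [n(n²−1)] = 1 − 6×52 / (6×35) = 1 − 312/210 ≈ -0.486

-0.486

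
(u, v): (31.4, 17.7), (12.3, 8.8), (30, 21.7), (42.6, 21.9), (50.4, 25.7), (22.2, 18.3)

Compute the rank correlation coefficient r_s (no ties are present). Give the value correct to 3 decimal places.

Rank u: 4, 1, 3, 5, 6, 2
Rank v: 2, 1, 4, 5, 6, 3
d = rank(u) − rank(v): 2, 0, -1, 0, 0, -1; Σd² = 6
ρ = 1 − 6Σd² / [n(n²−1)] = 1 − 6×6 / (6×35) = 1 − 36/210 ≈ 0.829

0.829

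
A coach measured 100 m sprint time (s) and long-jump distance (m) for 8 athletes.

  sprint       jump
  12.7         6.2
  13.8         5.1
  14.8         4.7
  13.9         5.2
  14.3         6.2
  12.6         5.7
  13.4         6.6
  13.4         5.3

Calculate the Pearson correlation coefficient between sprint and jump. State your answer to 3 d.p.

-0.480

n = 8, Σx = 108.9, Σy = 45, Σx² = 1486.35, Σy² = 256.16, Σxy = 610.9
nΣxy − ΣxΣy = 4887.2 − 4900.5 = -13.3
nΣx² − (Σx)² = 11890.8 − 11859.21 = 31.59; nΣy² − (Σy)² = 2049.28 − 2025 = 24.28
r = -13.3 / √(31.59 × 24.28) = -13.3 / 27.6949 ≈ -0.480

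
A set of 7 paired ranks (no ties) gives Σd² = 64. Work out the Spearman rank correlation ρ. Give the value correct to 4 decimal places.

-0.1429

ρ = 1 − 6Σd² / [n(n²−1)] = 1 − 6×64 / (7×48)
  = 1 − 384/336 = 1 − 1.14286 ≈ -0.1429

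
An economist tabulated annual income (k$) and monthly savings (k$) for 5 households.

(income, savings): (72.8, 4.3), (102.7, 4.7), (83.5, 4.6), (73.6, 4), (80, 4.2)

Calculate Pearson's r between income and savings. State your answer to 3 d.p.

0.808

n = 5, Σx = 412.6, Σy = 21.8, Σx² = 34636.34, Σy² = 95.38, Σxy = 1810.23
nΣxy − ΣxΣy = 9051.15 − 8994.68 = 56.47
nΣx² − (Σx)² = 173181.7 − 170238.76 = 2942.94; nΣy² − (Σy)² = 476.9 − 475.24 = 1.66
r = 56.47 / √(2942.94 × 1.66) = 56.47 / 69.8948 ≈ 0.808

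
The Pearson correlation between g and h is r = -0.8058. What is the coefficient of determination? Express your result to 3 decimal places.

0.649

r² = (-0.8058)² = 0.649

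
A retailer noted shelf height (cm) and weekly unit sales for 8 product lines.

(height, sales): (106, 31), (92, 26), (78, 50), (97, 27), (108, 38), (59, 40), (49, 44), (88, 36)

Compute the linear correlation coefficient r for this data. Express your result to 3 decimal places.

n = 8, Σx = 677, Σy = 292, Σx² = 60483, Σy² = 11142, Σxy = 23985
nΣxy − ΣxΣy = 191880 − 197684 = -5804
nΣx² − (Σx)² = 483864 − 458329 = 25535; nΣy² − (Σy)² = 89136 − 85264 = 3872
r = -5804 / √(25535 × 3872) = -5804 / 9943.4159 ≈ -0.584

-0.584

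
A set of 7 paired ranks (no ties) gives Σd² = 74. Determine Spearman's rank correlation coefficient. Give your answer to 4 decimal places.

-0.3214

ρ = 1 − 6Σd² / [n(n²−1)] = 1 − 6×74 / (7×48)
  = 1 − 444/336 = 1 − 1.32143 ≈ -0.3214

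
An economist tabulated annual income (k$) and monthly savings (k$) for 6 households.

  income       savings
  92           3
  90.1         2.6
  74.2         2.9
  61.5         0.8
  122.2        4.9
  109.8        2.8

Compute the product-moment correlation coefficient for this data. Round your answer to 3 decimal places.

n = 6, Σx = 549.8, Σy = 17, Σx² = 52858.78, Σy² = 56.66, Σxy = 1680.86
nΣxy − ΣxΣy = 10085.16 − 9346.6 = 738.56
nΣx² − (Σx)² = 317152.68 − 302280.04 = 14872.64; nΣy² − (Σy)² = 339.96 − 289 = 50.96
r = 738.56 / √(14872.64 × 50.96) = 738.56 / 870.5801 ≈ 0.848

0.848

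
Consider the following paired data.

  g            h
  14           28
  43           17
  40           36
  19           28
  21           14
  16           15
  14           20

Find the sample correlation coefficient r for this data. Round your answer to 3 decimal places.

n = 7, Σg = 167, Σh = 158, Σg² = 4899, Σh² = 3974, Σgh = 3909
nΣgh − ΣgΣh = 27363 − 26386 = 977
nΣg² − (Σg)² = 34293 − 27889 = 6404; nΣh² − (Σh)² = 27818 − 24964 = 2854
r = 977 / √(6404 × 2854) = 977 / 4275.1627 ≈ 0.229

0.229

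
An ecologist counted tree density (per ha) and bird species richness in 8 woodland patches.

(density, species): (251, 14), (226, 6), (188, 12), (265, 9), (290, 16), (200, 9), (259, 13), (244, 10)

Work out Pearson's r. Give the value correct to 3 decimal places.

n = 8, Σx = 1923, Σy = 89, Σx² = 470363, Σy² = 1063, Σxy = 21758
nΣxy − ΣxΣy = 174064 − 171147 = 2917
nΣx² − (Σx)² = 3762904 − 3697929 = 64975; nΣy² − (Σy)² = 8504 − 7921 = 583
r = 2917 / √(64975 × 583) = 2917 / 6154.7075 ≈ 0.474

0.474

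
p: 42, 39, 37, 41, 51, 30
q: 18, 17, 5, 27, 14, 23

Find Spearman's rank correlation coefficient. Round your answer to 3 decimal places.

Rank p: 5, 3, 2, 4, 6, 1
Rank q: 4, 3, 1, 6, 2, 5
d = rank(p) − rank(q): 1, 0, 1, -2, 4, -4; Σd² = 38
ρ = 1 − 6Σd² / [n(n²−1)] = 1 − 6×38 / (6×35) = 1 − 228/210 ≈ -0.086

-0.086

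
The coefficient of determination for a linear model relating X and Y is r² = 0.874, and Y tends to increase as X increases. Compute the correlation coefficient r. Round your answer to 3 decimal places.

|r| = √0.874 = 0.935
The association is positive, so r = 0.935.

0.935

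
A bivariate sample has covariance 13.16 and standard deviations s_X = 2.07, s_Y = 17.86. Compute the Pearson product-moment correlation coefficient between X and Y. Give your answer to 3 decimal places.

r = Cov(X,Y) / (s_X · s_Y) = 13.16 / (2.07 × 17.86)
  = 13.16 / 36.9702 ≈ 0.356

0.356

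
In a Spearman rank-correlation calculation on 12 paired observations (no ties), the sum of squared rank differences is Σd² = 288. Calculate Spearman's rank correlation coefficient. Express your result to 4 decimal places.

-0.0070

ρ = 1 − 6Σd² / [n(n²−1)] = 1 − 6×288 / (12×143)
  = 1 − 1728/1716 = 1 − 1.00699 ≈ -0.0070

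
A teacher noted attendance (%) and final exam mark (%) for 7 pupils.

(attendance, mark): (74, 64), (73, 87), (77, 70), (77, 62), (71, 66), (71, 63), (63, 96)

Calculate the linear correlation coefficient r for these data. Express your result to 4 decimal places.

-0.6819

n = 7, Σx = 506, Σy = 508, Σx² = 36714, Σy² = 37950, Σxy = 36458
nΣxy − ΣxΣy = 255206 − 257048 = -1842
nΣx² − (Σx)² = 256998 − 256036 = 962; nΣy² − (Σy)² = 265650 − 258064 = 7586
r = -1842 / √(962 × 7586) = -1842 / 2701.4315 ≈ -0.6819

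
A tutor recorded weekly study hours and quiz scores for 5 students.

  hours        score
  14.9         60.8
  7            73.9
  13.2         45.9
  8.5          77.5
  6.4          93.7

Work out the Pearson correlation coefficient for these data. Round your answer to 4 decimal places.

-0.8367

n = 5, Σx = 50, Σy = 351.8, Σx² = 558.46, Σy² = 26050.6, Σxy = 3287.53
nΣxy − ΣxΣy = 16437.65 − 17590 = -1152.35
nΣx² − (Σx)² = 2792.3 − 2500 = 292.3; nΣy² − (Σy)² = 130253 − 123763.24 = 6489.76
r = -1152.35 / √(292.3 × 6489.76) = -1152.35 / 1377.3006 ≈ -0.8367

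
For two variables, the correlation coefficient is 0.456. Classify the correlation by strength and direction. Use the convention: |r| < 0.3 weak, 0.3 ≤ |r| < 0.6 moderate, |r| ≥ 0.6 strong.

moderate positive

r = 0.456 > 0 so the relationship is positive.
|r| = 0.456, which falls in the moderate range.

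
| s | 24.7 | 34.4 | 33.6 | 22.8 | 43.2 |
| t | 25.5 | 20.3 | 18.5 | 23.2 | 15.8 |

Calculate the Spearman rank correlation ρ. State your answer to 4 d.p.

-0.8000

Rank s: 2, 4, 3, 1, 5
Rank t: 5, 3, 2, 4, 1
d = rank(s) − rank(t): -3, 1, 1, -3, 4; Σd² = 36
ρ = 1 − 6Σd² / [n(n²−1)] = 1 − 6×36 / (5×24) = 1 − 216/120 ≈ -0.8000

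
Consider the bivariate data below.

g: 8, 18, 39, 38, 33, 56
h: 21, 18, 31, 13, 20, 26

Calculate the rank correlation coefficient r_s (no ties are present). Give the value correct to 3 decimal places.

0.429

Rank g: 1, 2, 5, 4, 3, 6
Rank h: 4, 2, 6, 1, 3, 5
d = rank(g) − rank(h): -3, 0, -1, 3, 0, 1; Σd² = 20
ρ = 1 − 6Σd² / [n(n²−1)] = 1 − 6×20 / (6×35) = 1 − 120/210 ≈ 0.429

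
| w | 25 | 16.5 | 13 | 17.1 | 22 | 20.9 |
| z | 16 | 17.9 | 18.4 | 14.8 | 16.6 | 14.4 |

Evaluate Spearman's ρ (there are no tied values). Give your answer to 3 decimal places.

Rank w: 6, 2, 1, 3, 5, 4
Rank z: 3, 5, 6, 2, 4, 1
d = rank(w) − rank(z): 3, -3, -5, 1, 1, 3; Σd² = 54
ρ = 1 − 6Σd² / [n(n²−1)] = 1 − 6×54 / (6×35) = 1 − 324/210 ≈ -0.543

-0.543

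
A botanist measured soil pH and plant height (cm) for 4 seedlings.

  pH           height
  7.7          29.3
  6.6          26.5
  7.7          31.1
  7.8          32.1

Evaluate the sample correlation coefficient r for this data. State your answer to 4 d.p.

n = 4, Σx = 29.8, Σy = 119, Σx² = 222.98, Σy² = 3558.36, Σxy = 890.36
nΣxy − ΣxΣy = 3561.44 − 3546.2 = 15.24
nΣx² − (Σx)² = 891.92 − 888.04 = 3.88; nΣy² − (Σy)² = 14233.44 − 14161 = 72.44
r = 15.24 / √(3.88 × 72.44) = 15.24 / 16.7651 ≈ 0.9090

0.9090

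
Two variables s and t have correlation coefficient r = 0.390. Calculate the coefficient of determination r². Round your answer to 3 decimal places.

r² = (0.390)² = 0.152

0.152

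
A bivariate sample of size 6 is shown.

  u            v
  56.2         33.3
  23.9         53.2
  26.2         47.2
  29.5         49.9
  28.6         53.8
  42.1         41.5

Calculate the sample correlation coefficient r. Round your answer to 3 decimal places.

-0.945

n = 6, Σu = 206.5, Σv = 278.9, Σu² = 7876.71, Σv² = 13273.67, Σuv = 9137.46
nΣuv − ΣuΣv = 54824.76 − 57592.85 = -2768.09
nΣu² − (Σu)² = 47260.26 − 42642.25 = 4618.01; nΣv² − (Σv)² = 79642.02 − 77785.21 = 1856.81
r = -2768.09 / √(4618.01 × 1856.81) = -2768.09 / 2928.2703 ≈ -0.945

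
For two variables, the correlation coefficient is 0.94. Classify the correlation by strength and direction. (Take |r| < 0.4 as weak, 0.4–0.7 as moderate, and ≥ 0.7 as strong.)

strong positive

r = 0.94 > 0 so the relationship is positive.
|r| = 0.94, which falls in the strong range.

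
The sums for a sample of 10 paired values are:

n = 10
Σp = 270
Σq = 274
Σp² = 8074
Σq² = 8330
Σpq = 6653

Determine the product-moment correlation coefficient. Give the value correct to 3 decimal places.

r = (nΣpq − ΣpΣq) / √[(nΣp² − (Σp)²)(nΣq² − (Σq)²)]
Numerator: 10×6653 − 270×274 = -7450
Denominator: √[(80740 − 72900)(83300 − 75076)] = √[7840 × 8224] = 8029.7049
r = -7450 / 8029.7049 ≈ -0.928

-0.928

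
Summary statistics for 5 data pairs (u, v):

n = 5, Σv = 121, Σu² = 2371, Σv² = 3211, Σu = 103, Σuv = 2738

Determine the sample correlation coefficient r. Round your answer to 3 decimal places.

0.924

r = (nΣuv − ΣuΣv) / √[(nΣu² − (Σu)²)(nΣv² − (Σv)²)]
Numerator: 5×2738 − 103×121 = 1227
Denominator: √[(11855 − 10609)(16055 − 14641)] = √[1246 × 1414] = 1327.3447
r = 1227 / 1327.3447 ≈ 0.924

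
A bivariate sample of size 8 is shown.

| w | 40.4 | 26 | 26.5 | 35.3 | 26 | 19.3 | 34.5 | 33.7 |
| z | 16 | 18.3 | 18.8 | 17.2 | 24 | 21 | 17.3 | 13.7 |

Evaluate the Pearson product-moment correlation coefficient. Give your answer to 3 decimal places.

-0.697

n = 8, Σw = 241.7, Σz = 146.3, Σw² = 7630.93, Σz² = 2744.15, Σwz = 4315.4
nΣwz − ΣwΣz = 34523.2 − 35360.71 = -837.51
nΣw² − (Σw)² = 61047.44 − 58418.89 = 2628.55; nΣz² − (Σz)² = 21953.2 − 21403.69 = 549.51
r = -837.51 / √(2628.55 × 549.51) = -837.51 / 1201.8380 ≈ -0.697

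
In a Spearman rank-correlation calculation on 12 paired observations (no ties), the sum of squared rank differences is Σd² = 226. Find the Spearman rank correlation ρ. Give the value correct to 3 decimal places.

ρ = 1 − 6Σd² / [n(n²−1)] = 1 − 6×226 / (12×143)
  = 1 − 1356/1716 = 1 − 0.7902 ≈ 0.210

0.210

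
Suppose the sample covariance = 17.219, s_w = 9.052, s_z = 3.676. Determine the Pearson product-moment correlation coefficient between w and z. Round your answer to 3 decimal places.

r = Cov(w,z) / (s_w · s_z) = 17.219 / (9.052 × 3.676)
  = 17.219 / 33.2752 ≈ 0.517

0.517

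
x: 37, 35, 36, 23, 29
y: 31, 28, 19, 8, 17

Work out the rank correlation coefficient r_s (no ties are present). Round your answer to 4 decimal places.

Rank x: 5, 3, 4, 1, 2
Rank y: 5, 4, 3, 1, 2
d = rank(x) − rank(y): 0, -1, 1, 0, 0; Σd² = 2
ρ = 1 − 6Σd² / [n(n²−1)] = 1 − 6×2 / (5×24) = 1 − 12/120 ≈ 0.9000

0.9000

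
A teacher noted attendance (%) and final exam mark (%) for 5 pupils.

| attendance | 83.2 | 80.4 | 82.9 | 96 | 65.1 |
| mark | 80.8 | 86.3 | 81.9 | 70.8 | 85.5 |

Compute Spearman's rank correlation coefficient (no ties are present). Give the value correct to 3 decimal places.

Rank attendance: 4, 2, 3, 5, 1
Rank mark: 2, 5, 3, 1, 4
d = rank(attendance) − rank(mark): 2, -3, 0, 4, -3; Σd² = 38
ρ = 1 − 6Σd² / [n(n²−1)] = 1 − 6×38 / (5×24) = 1 − 228/120 ≈ -0.900

-0.900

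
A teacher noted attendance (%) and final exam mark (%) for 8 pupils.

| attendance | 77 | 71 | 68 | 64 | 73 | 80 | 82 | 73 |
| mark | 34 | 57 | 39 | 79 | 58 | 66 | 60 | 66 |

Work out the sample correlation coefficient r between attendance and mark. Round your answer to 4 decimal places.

n = 8, Σx = 588, Σy = 459, Σx² = 43472, Σy² = 27843, Σxy = 33625
nΣxy − ΣxΣy = 269000 − 269892 = -892
nΣx² − (Σx)² = 347776 − 345744 = 2032; nΣy² − (Σy)² = 222744 − 210681 = 12063
r = -892 / √(2032 × 12063) = -892 / 4950.9611 ≈ -0.1802

-0.1802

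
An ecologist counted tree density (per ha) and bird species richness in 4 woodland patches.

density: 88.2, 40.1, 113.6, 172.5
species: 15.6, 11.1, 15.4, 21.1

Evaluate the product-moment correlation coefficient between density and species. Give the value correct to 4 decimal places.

0.9778

n = 4, Σx = 414.4, Σy = 63.2, Σx² = 52048.46, Σy² = 1048.94, Σxy = 7210.22
nΣxy − ΣxΣy = 28840.88 − 26190.08 = 2650.8
nΣx² − (Σx)² = 208193.84 − 171727.36 = 36466.48; nΣy² − (Σy)² = 4195.76 − 3994.24 = 201.52
r = 2650.8 / √(36466.48 × 201.52) = 2650.8 / 2710.8532 ≈ 0.9778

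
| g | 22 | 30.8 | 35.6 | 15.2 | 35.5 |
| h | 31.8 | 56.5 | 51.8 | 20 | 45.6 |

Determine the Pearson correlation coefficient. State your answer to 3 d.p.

n = 5, Σg = 139.1, Σh = 205.7, Σg² = 4191.29, Σh² = 9366.09, Σgh = 6206.68
nΣgh − ΣgΣh = 31033.4 − 28612.87 = 2420.53
nΣg² − (Σg)² = 20956.45 − 19348.81 = 1607.64; nΣh² − (Σh)² = 46830.45 − 42312.49 = 4517.96
r = 2420.53 / √(1607.64 × 4517.96) = 2420.53 / 2695.0423 ≈ 0.898

0.898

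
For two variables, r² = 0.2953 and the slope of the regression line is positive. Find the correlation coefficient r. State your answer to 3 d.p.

|r| = √0.2953 = 0.543
The association is positive, so r = 0.543.

0.543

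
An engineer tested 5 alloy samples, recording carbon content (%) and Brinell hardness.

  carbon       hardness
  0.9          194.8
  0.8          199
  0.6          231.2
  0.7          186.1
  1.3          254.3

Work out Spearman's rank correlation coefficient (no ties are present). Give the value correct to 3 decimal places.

Rank carbon: 4, 3, 1, 2, 5
Rank hardness: 2, 3, 4, 1, 5
d = rank(carbon) − rank(hardness): 2, 0, -3, 1, 0; Σd² = 14
ρ = 1 − 6Σd² / [n(n²−1)] = 1 − 6×14 / (5×24) = 1 − 84/120 ≈ 0.300

0.300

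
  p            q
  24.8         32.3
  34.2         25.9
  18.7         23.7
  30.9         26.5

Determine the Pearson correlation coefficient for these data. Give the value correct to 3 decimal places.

n = 4, Σp = 108.6, Σq = 108.4, Σp² = 3089.18, Σq² = 2978.04, Σpq = 2948.86
nΣpq − ΣpΣq = 11795.44 − 11772.24 = 23.2
nΣp² − (Σp)² = 12356.72 − 11793.96 = 562.76; nΣq² − (Σq)² = 11912.16 − 11750.56 = 161.6
r = 23.2 / √(562.76 × 161.6) = 23.2 / 301.5659 ≈ 0.077

0.077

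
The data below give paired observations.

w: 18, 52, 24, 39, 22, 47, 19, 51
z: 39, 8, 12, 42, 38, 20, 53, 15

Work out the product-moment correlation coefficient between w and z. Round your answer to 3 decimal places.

n = 8, Σw = 272, Σz = 227, Σw² = 10780, Σz² = 8371, Σwz = 6592
nΣwz − ΣwΣz = 52736 − 61744 = -9008
nΣw² − (Σw)² = 86240 − 73984 = 12256; nΣz² − (Σz)² = 66968 − 51529 = 15439
r = -9008 / √(12256 × 15439) = -9008 / 13755.7400 ≈ -0.655

-0.655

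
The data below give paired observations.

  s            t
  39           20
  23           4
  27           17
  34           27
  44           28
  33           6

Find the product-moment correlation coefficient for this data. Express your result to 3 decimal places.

0.714

n = 6, Σs = 200, Σt = 102, Σs² = 6960, Σt² = 2254, Σst = 3679
nΣst − ΣsΣt = 22074 − 20400 = 1674
nΣs² − (Σs)² = 41760 − 40000 = 1760; nΣt² − (Σt)² = 13524 − 10404 = 3120
r = 1674 / √(1760 × 3120) = 1674 / 2343.3310 ≈ 0.714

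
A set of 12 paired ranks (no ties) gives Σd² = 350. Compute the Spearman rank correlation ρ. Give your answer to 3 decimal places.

-0.224

ρ = 1 − 6Σd² / [n(n²−1)] = 1 − 6×350 / (12×143)
  = 1 − 2100/1716 = 1 − 1.2238 ≈ -0.224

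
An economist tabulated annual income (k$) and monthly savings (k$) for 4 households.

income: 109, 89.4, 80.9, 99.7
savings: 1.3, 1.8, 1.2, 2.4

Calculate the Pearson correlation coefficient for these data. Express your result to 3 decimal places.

n = 4, Σx = 379, Σy = 6.7, Σx² = 36358.26, Σy² = 12.13, Σxy = 638.98
nΣxy − ΣxΣy = 2555.92 − 2539.3 = 16.62
nΣx² − (Σx)² = 145433.04 − 143641 = 1792.04; nΣy² − (Σy)² = 48.52 − 44.89 = 3.63
r = 16.62 / √(1792.04 × 3.63) = 16.62 / 80.6542 ≈ 0.206

0.206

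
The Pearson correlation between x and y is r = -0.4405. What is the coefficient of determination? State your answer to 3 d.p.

r² = (-0.4405)² = 0.194

0.194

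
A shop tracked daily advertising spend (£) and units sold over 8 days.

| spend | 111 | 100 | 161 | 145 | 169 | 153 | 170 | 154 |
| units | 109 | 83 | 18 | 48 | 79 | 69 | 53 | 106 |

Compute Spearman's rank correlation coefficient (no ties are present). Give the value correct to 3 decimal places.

Rank spend: 2, 1, 6, 3, 7, 4, 8, 5
Rank units: 8, 6, 1, 2, 5, 4, 3, 7
d = rank(spend) − rank(units): -6, -5, 5, 1, 2, 0, 5, -2; Σd² = 120
ρ = 1 − 6Σd² / [n(n²−1)] = 1 − 6×120 / (8×63) = 1 − 720/504 ≈ -0.429

-0.429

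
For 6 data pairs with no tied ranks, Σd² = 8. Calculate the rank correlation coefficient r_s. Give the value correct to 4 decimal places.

0.7714

ρ = 1 − 6Σd² / [n(n²−1)] = 1 − 6×8 / (6×35)
  = 1 − 48/210 = 1 − 0.22857 ≈ 0.7714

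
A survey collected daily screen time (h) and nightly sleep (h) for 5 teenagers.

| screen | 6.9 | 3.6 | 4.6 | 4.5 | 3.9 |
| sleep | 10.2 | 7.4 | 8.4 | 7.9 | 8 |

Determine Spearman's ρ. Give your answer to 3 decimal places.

Rank screen: 5, 1, 4, 3, 2
Rank sleep: 5, 1, 4, 2, 3
d = rank(screen) − rank(sleep): 0, 0, 0, 1, -1; Σd² = 2
ρ = 1 − 6Σd² / [n(n²−1)] = 1 − 6×2 / (5×24) = 1 − 12/120 ≈ 0.900

0.900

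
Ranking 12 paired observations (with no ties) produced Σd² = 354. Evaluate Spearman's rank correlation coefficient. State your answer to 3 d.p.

-0.238

ρ = 1 − 6Σd² / [n(n²−1)] = 1 − 6×354 / (12×143)
  = 1 − 2124/1716 = 1 − 1.2378 ≈ -0.238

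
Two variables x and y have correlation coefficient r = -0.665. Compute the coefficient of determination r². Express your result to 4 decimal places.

r² = (-0.665)² = 0.4422

0.4422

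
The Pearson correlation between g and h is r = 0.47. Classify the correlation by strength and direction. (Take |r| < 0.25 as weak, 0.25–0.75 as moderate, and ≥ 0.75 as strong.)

moderate positive

r = 0.47 > 0 so the relationship is positive.
|r| = 0.47, which falls in the moderate range.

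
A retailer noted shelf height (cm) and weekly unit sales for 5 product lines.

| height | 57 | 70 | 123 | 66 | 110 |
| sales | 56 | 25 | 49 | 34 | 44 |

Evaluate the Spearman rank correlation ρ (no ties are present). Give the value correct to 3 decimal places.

Rank height: 1, 3, 5, 2, 4
Rank sales: 5, 1, 4, 2, 3
d = rank(height) − rank(sales): -4, 2, 1, 0, 1; Σd² = 22
ρ = 1 − 6Σd² / [n(n²−1)] = 1 − 6×22 / (5×24) = 1 − 132/120 ≈ -0.100

-0.100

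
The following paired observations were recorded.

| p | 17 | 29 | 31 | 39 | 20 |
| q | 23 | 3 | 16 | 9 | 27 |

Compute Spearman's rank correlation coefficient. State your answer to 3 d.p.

-0.600

Rank p: 1, 3, 4, 5, 2
Rank q: 4, 1, 3, 2, 5
d = rank(p) − rank(q): -3, 2, 1, 3, -3; Σd² = 32
ρ = 1 − 6Σd² / [n(n²−1)] = 1 − 6×32 / (5×24) = 1 − 192/120 ≈ -0.600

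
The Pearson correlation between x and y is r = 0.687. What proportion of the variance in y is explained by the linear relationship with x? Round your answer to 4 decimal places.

r² = (0.687)² = 0.4720

0.4720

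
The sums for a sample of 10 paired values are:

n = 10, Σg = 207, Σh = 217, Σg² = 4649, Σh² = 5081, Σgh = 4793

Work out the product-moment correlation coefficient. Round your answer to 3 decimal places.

r = (nΣgh − ΣgΣh) / √[(nΣg² − (Σg)²)(nΣh² − (Σh)²)]
Numerator: 10×4793 − 207×217 = 3011
Denominator: √[(46490 − 42849)(50810 − 47089)] = √[3641 × 3721] = 3680.7827
r = 3011 / 3680.7827 ≈ 0.818

0.818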